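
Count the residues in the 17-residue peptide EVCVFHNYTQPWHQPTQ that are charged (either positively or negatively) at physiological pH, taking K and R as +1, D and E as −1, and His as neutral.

Charged side chains at pH ~7.4: K, R (positive); D, E (negative).
Matching residues: E1.

1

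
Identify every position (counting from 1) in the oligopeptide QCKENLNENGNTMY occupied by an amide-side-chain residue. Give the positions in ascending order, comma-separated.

1, 5, 7, 9, 11

Only N (asparagine) and Q (glutamine) carry a side-chain carboxamide.
Matching residues: Q1, N5, N7, N9, N11.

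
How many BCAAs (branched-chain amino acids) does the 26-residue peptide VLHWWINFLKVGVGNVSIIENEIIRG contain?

11

V, L, and I make up the branched-chain aliphatic group.
Matching residues: V1, L2, I6, L9, V11, V13, V16, I18, I19, I23, I24.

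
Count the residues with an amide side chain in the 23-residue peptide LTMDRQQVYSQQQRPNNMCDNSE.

8

The amide-side-chain residues are Asn (N) and Gln (Q).
Matching residues: Q6, Q7, Q11, Q12, Q13, N16, N17, N21.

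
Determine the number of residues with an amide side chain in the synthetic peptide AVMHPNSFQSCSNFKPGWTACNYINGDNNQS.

The amide-side-chain residues are Asn (N) and Gln (Q).
Matching residues: N6, Q9, N13, N22, N25, N28, N29, Q30.

8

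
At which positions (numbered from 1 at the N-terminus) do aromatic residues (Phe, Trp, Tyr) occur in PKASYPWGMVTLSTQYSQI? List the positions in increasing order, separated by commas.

5, 7, 16

Matching residues: Y5, W7, Y16.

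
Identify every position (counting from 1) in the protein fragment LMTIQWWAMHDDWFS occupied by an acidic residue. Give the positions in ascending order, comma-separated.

11, 12

Only D (aspartate) and E (glutamate) carry a side-chain carboxylic acid.
Matching residues: D11, D12.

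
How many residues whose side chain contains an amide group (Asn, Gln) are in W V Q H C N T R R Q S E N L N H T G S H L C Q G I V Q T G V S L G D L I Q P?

8

Matching residues: Q3, N6, Q10, N13, N15, Q23, Q27, Q37.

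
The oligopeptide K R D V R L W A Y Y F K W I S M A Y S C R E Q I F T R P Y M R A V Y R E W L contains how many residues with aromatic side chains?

F, W, and Y each carry an aromatic ring on the side chain.
Matching residues: W7, Y9, Y10, F11, W13, Y18, F25, Y29, Y34, W37.

10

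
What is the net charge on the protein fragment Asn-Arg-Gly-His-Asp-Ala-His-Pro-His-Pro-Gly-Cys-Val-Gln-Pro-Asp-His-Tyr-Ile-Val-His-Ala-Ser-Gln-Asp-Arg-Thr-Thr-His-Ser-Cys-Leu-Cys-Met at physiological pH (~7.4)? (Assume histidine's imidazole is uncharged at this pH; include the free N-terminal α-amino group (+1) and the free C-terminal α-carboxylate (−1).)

At pH ~7.4 the Lys and Arg side chains are protonated (+1), the Asp and Glu side chains are deprotonated (−1), and with His taken as neutral all other side chains carry no charge.
Positive (K, R): Arg2, Arg26 → +2.
Negative (D, E): Asp5, Asp16, Asp25 → −3.
The N-terminus (+1) and C-terminus (−1) cancel.
Net charge = (+2) + (−3) = −1.

-1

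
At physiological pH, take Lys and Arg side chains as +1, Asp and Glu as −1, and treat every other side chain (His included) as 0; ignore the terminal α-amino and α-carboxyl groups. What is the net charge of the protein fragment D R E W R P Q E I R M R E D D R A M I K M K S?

+1

Positive (K, R): R2, R5, R10, R12, R16, K20, K22 → +7.
Negative (D, E): D1, E3, E8, E13, D14, D15 → −6.
Net charge = (+7) + (−6) = +1.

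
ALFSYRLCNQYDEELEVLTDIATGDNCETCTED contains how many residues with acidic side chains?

Aspartate (D) and glutamate (E) have carboxylic-acid side chains and are the acidic amino acids.
Matching residues: D12, E13, E14, E16, D20, D25, E28, E32, D33.

9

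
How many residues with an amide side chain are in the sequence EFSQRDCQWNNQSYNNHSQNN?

Only N (asparagine) and Q (glutamine) carry a side-chain carboxamide.
Matching residues: Q4, Q8, N10, N11, Q12, N15, N16, Q19, N20, N21.

10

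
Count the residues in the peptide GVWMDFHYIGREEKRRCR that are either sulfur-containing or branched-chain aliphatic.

4

Sulfur-containing: C, M. Branched-chain aliphatic: I, L, V.
Sulfur-containing residues here: M4, C17 (2).
Branched-chain aliphatic residues here: V2, I9 (2).
The two groups share no amino acid, so total = 2 + 2 = 4.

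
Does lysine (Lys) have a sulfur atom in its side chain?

Cysteine (C, thiol) and methionine (M, thioether) are the two sulfur-containing amino acids.
Lysine is not in this group.

No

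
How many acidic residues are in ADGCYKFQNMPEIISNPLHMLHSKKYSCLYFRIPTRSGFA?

2

Aspartate (D) and glutamate (E) have carboxylic-acid side chains and are the acidic amino acids.
Matching residues: D2, E12.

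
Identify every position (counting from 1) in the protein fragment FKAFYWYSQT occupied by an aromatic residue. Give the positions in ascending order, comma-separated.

1, 4, 5, 6, 7

F, W, and Y each carry an aromatic ring on the side chain.
Matching residues: F1, F4, Y5, W6, Y7.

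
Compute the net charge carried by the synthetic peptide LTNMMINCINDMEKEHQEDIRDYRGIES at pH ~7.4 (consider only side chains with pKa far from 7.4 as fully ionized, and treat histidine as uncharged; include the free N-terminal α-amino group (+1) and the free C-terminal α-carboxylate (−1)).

-4

Near pH 7.4, K and R contribute +1 each, D and E contribute −1 each, and every other side chain (His included, as stated) is uncharged.
Positive (K, R): K14, R21, R24 → +3.
Negative (D, E): D11, E13, E15, E18, D19, D22, E27 → −7.
The N-terminus (+1) and C-terminus (−1) cancel.
Net charge = (+3) + (−7) = −4.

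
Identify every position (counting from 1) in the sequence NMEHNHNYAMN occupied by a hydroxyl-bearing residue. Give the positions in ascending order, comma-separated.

8

Serine (S), threonine (T), and tyrosine (Y) each carry a hydroxyl group on the side chain.
Matching residues: Y8.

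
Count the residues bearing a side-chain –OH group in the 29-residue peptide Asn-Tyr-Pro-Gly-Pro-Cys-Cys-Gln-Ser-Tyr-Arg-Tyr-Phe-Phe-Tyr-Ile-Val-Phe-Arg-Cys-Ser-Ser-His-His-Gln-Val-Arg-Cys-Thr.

The –OH-bearing residues are Ser, Thr (aliphatic alcohols), and Tyr (phenol).
Matching residues: Tyr2, Ser9, Tyr10, Tyr12, Tyr15, Ser21, Ser22, Thr29.

8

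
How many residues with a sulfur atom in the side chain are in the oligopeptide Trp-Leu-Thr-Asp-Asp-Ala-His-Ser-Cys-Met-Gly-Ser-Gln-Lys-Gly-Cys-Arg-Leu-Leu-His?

3

Only Cys (C) and Met (M) have a sulfur atom in the side chain.
Matching residues: Cys9, Met10, Cys16.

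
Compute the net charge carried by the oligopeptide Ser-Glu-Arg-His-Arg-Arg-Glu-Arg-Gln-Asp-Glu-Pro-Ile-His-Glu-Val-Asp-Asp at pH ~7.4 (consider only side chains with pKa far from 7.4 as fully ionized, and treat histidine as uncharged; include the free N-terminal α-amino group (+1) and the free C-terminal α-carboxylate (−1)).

At pH ~7.4 the Lys and Arg side chains are protonated (+1), the Asp and Glu side chains are deprotonated (−1), and with His taken as neutral all other side chains carry no charge.
Positive (K, R): Arg3, Arg5, Arg6, Arg8 → +4.
Negative (D, E): Glu2, Glu7, Asp10, Glu11, Glu15, Asp17, Asp18 → −7.
The N-terminus (+1) and C-terminus (−1) cancel.
Net charge = (+4) + (−7) = −3.

-3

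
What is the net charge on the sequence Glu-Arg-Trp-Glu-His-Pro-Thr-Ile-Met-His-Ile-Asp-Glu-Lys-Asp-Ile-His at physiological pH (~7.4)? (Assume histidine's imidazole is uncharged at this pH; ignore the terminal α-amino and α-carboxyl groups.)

-3

The side chains ionized at physiological pH are Lys/Arg (+1) and Asp/Glu (−1); with His treated as neutral, nothing else contributes.
Positive (K, R): Arg2, Lys14 → +2.
Negative (D, E): Glu1, Glu4, Asp12, Glu13, Asp15 → −5.
Net charge = (+2) + (−5) = −3.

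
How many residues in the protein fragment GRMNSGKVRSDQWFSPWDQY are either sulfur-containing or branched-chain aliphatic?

2

Sulfur-containing: C, M. Branched-chain aliphatic: I, L, V.
Sulfur-containing residues here: M3 (1).
Branched-chain aliphatic residues here: V8 (1).
The two groups share no amino acid, so total = 1 + 1 = 2.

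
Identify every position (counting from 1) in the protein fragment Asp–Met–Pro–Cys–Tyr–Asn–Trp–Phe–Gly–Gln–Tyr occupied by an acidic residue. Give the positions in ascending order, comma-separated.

Matching residues: Asp1.

1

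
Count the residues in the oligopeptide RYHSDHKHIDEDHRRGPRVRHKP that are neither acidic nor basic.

Acidic: D, E. Basic: K, R, H. All other residues are neither.
Matching residues: Y2, S4, I9, G16, P17, V19, P23.

7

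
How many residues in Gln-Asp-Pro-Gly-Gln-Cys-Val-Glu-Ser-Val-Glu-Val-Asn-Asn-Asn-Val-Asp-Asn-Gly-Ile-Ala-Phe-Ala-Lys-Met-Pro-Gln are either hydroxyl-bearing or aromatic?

Hydroxyl-bearing: S, T, Y. Aromatic: F, W, Y.
Hydroxyl-bearing residues here: Ser9 (1).
Aromatic residues here: Phe22 (1).
(Y belongs to both groups, but none appear in this sequence.) Total = 1 + 1 = 2.

2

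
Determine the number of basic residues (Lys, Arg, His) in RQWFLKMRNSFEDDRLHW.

5

Matching residues: R1, K6, R8, R15, H17.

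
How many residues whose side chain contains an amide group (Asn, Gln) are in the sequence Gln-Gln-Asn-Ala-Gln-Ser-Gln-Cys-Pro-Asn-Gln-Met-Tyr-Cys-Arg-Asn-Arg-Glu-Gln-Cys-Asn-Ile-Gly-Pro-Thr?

10

Matching residues: Gln1, Gln2, Asn3, Gln5, Gln7, Asn10, Gln11, Asn16, Gln19, Asn21.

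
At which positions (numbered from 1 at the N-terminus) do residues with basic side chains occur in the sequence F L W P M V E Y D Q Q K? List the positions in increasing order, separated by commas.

12

The basic amino acids are Lys (K), Arg (R), and His (H).
Matching residues: K12.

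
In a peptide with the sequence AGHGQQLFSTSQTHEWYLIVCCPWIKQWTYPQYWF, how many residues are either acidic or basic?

4

Acidic: D, E. Basic: H, K, R.
Acidic residues here: E15 (1).
Basic residues here: H3, H14, K26 (3).
The two groups share no amino acid, so total = 1 + 3 = 4.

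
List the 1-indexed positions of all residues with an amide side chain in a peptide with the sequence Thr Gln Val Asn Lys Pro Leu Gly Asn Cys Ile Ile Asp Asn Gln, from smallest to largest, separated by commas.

2, 4, 9, 14, 15

The amide-side-chain residues are Asn (N) and Gln (Q).
Matching residues: Gln2, Asn4, Asn9, Asn14, Gln15.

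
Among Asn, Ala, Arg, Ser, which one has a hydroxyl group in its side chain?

The –OH-bearing residues are Ser, Thr (aliphatic alcohols), and Tyr (phenol).
Of the listed options, only Ser belongs to this group.

Ser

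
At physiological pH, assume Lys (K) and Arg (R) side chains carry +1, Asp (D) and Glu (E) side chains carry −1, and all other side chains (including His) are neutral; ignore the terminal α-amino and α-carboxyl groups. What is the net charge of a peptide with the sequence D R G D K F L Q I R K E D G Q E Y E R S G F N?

-1

Positive (K, R): R2, K5, R10, K11, R19 → +5.
Negative (D, E): D1, D4, E12, D13, E16, E18 → −6.
Net charge = (+5) + (−6) = −1.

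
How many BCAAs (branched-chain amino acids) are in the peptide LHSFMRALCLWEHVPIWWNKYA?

5

The BCAAs are Val, Leu, and Ile — aliphatic side chains with a branch point.
Matching residues: L1, L8, L10, V14, I16.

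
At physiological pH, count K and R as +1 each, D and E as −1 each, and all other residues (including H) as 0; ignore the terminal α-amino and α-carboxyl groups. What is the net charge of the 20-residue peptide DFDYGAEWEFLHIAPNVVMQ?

Positive (K, R): none → +0.
Negative (D, E): D1, D3, E7, E9 → −4.
Net charge = (+0) + (−4) = −4.

-4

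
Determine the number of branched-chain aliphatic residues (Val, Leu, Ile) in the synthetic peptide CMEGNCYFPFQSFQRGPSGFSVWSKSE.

1

Matching residues: V22.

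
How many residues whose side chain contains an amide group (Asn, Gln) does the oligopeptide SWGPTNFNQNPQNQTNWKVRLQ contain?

Matching residues: N6, N8, Q9, N10, Q12, N13, Q14, N16, Q22.

9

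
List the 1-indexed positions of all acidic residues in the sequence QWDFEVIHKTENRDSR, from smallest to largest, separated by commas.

Only D (aspartate) and E (glutamate) carry a side-chain carboxylic acid.
Matching residues: D3, E5, E11, D14.

3, 5, 11, 14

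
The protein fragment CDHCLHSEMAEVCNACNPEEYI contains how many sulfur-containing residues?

Cysteine (C, thiol) and methionine (M, thioether) are the two sulfur-containing amino acids.
Matching residues: C1, C4, M9, C13, C16.

5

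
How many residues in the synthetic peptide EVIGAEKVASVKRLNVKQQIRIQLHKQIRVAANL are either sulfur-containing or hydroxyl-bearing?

Sulfur-containing: C, M. Hydroxyl-bearing: S, T, Y.
Sulfur-containing residues here: none (0).
Hydroxyl-bearing residues here: S10 (1).
The two groups share no amino acid, so total = 0 + 1 = 1.

1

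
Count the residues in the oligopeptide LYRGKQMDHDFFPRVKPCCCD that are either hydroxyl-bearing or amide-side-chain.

Hydroxyl-bearing: S, T, Y. Amide-side-chain: N, Q.
Hydroxyl-bearing residues here: Y2 (1).
Amide-side-chain residues here: Q6 (1).
The two groups share no amino acid, so total = 1 + 1 = 2.

2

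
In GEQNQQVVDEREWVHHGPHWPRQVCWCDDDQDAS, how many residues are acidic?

8

Aspartate (D) and glutamate (E) have carboxylic-acid side chains and are the acidic amino acids.
Matching residues: E2, D9, E10, E12, D28, D29, D30, D32.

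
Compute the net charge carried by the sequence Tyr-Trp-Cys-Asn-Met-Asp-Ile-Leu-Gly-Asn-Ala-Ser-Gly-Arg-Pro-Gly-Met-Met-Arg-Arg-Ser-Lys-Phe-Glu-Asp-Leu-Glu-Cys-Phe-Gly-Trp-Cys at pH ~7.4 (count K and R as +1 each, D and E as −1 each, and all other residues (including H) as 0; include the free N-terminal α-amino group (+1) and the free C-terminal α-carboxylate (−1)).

0

Positive (K, R): Arg14, Arg19, Arg20, Lys22 → +4.
Negative (D, E): Asp6, Glu24, Asp25, Glu27 → −4.
The N-terminus (+1) and C-terminus (−1) cancel.
Net charge = (+4) + (−4) = 0.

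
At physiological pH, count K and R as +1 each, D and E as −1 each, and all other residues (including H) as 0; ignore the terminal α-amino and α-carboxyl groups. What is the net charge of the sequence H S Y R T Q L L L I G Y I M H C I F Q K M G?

+2

Positive (K, R): R4, K20 → +2.
Negative (D, E): none → −0.
Net charge = (+2) + (−0) = +2.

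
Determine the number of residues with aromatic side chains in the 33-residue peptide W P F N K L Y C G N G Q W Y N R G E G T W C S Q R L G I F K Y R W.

9

F, W, and Y each carry an aromatic ring on the side chain.
Matching residues: W1, F3, Y7, W13, Y14, W21, F29, Y31, W33.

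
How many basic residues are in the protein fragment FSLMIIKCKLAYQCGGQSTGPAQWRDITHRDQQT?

5

K, R, and H are the three residues with basic side chains (ε-amine, guanidinium, and imidazole respectively).
Matching residues: K7, K9, R25, H29, R30.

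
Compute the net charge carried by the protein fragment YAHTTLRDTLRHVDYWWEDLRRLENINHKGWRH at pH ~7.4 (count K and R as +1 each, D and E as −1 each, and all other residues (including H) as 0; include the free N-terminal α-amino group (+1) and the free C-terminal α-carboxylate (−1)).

Positive (K, R): R7, R11, R21, R22, K29, R32 → +6.
Negative (D, E): D8, D14, E18, D19, E24 → −5.
The N-terminus (+1) and C-terminus (−1) cancel.
Net charge = (+6) + (−5) = +1.

+1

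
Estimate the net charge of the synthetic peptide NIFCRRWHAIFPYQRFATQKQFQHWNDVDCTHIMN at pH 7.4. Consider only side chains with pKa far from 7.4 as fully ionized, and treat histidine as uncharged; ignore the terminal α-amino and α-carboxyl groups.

The side chains ionized at physiological pH are Lys/Arg (+1) and Asp/Glu (−1); with His treated as neutral, nothing else contributes.
Positive (K, R): R5, R6, R15, K20 → +4.
Negative (D, E): D27, D29 → −2.
Net charge = (+4) + (−2) = +2.

+2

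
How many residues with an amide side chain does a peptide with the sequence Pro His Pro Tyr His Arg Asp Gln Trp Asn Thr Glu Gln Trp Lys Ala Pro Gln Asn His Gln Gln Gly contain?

7

The amide-side-chain residues are Asn (N) and Gln (Q).
Matching residues: Gln8, Asn10, Gln13, Gln18, Asn19, Gln21, Gln22.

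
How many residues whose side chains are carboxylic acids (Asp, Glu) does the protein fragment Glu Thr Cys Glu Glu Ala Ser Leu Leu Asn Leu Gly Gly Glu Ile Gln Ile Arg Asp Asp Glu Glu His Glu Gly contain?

9

Matching residues: Glu1, Glu4, Glu5, Glu14, Asp19, Asp20, Glu21, Glu22, Glu24.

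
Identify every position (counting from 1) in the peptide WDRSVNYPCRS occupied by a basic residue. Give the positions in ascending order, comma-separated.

Lysine (K), arginine (R), and histidine (H) have basic, nitrogen-containing side chains.
Matching residues: R3, R10.

3, 10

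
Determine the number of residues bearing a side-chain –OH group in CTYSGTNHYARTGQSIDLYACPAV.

Serine (S), threonine (T), and tyrosine (Y) each carry a hydroxyl group on the side chain.
Matching residues: T2, Y3, S4, T6, Y9, T12, S15, Y19.

8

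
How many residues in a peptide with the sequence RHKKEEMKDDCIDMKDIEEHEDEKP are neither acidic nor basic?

Acidic: D, E. Basic: K, R, H. All other residues are neither.
Matching residues: M7, C11, I12, M14, I17, P25.

6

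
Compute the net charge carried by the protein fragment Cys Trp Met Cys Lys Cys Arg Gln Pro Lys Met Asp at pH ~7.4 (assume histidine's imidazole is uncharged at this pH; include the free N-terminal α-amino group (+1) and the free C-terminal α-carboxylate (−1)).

+2

At pH ~7.4 the Lys and Arg side chains are protonated (+1), the Asp and Glu side chains are deprotonated (−1), and with His taken as neutral all other side chains carry no charge.
Positive (K, R): Lys5, Arg7, Lys10 → +3.
Negative (D, E): Asp12 → −1.
The N-terminus (+1) and C-terminus (−1) cancel.
Net charge = (+3) + (−1) = +2.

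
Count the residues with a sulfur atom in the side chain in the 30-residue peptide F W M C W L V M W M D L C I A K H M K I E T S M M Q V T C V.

9

Cysteine (C, thiol) and methionine (M, thioether) are the two sulfur-containing amino acids.
Matching residues: M3, C4, M8, M10, C13, M18, M24, M25, C29.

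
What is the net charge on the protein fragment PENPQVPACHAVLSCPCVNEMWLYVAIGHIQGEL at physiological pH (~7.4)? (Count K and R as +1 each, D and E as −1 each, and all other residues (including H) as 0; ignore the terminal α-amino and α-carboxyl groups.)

-3

Positive (K, R): none → +0.
Negative (D, E): E2, E20, E33 → −3.
Net charge = (+0) + (−3) = −3.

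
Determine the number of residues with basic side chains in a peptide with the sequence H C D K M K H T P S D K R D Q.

The basic amino acids are Lys (K), Arg (R), and His (H).
Matching residues: H1, K4, K6, H7, K12, R13.

6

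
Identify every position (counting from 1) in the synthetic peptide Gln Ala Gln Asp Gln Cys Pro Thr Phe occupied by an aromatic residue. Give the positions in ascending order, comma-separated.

9

F, W, and Y each carry an aromatic ring on the side chain.
Matching residues: Phe9.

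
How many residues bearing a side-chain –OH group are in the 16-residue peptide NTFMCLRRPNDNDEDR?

The –OH-bearing residues are Ser, Thr (aliphatic alcohols), and Tyr (phenol).
Matching residues: T2.

1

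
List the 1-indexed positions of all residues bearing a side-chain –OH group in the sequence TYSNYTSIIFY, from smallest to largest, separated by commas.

1, 2, 3, 5, 6, 7, 11

Serine (S), threonine (T), and tyrosine (Y) each carry a hydroxyl group on the side chain.
Matching residues: T1, Y2, S3, Y5, T6, S7, Y11.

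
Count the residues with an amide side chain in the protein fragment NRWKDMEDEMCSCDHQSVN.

The amide-side-chain residues are Asn (N) and Gln (Q).
Matching residues: N1, Q16, N19.

3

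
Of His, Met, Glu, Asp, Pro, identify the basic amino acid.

K, R, and H are the three residues with basic side chains (ε-amine, guanidinium, and imidazole respectively).
Of the listed options, only His belongs to this group.

His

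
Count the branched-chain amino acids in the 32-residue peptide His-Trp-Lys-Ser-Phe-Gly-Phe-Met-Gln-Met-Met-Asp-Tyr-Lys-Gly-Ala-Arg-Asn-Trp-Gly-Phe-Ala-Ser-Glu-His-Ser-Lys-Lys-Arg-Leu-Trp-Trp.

1

V, L, and I make up the branched-chain aliphatic group.
Matching residues: Leu30.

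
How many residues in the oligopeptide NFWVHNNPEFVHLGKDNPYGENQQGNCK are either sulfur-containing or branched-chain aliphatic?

4

Sulfur-containing: C, M. Branched-chain aliphatic: I, L, V.
Sulfur-containing residues here: C27 (1).
Branched-chain aliphatic residues here: V4, V11, L13 (3).
The two groups share no amino acid, so total = 1 + 3 = 4.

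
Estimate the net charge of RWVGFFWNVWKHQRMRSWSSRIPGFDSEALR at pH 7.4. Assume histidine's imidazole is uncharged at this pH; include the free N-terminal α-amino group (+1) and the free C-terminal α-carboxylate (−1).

+4

At pH ~7.4 the Lys and Arg side chains are protonated (+1), the Asp and Glu side chains are deprotonated (−1), and with His taken as neutral all other side chains carry no charge.
Positive (K, R): R1, K11, R14, R16, R21, R31 → +6.
Negative (D, E): D26, E28 → −2.
The N-terminus (+1) and C-terminus (−1) cancel.
Net charge = (+6) + (−2) = +4.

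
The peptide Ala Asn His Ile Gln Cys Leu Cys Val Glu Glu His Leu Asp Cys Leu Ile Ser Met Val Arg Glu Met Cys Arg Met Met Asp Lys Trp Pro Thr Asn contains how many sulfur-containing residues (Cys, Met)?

8

Matching residues: Cys6, Cys8, Cys15, Met19, Met23, Cys24, Met26, Met27.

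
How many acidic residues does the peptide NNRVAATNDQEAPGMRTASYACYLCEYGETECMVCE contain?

6

Only D (aspartate) and E (glutamate) carry a side-chain carboxylic acid.
Matching residues: D9, E11, E26, E29, E31, E36.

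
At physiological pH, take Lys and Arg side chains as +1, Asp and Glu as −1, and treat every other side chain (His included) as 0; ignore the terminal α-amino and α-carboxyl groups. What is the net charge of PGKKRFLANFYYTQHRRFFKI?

+6

Positive (K, R): K3, K4, R5, R16, R17, K20 → +6.
Negative (D, E): none → −0.
Net charge = (+6) + (−0) = +6.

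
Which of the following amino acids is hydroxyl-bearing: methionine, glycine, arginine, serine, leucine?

serine

S, T, and Y are the three residues with a side-chain hydroxyl.
Of the listed options, only serine belongs to this group.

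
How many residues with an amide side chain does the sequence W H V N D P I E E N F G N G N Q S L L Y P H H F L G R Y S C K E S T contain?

5

The amide-side-chain residues are Asn (N) and Gln (Q).
Matching residues: N4, N10, N13, N15, Q16.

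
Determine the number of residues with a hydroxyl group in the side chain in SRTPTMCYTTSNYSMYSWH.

S, T, and Y are the three residues with a side-chain hydroxyl.
Matching residues: S1, T3, T5, Y8, T9, T10, S11, Y13, S14, Y16, S17.

11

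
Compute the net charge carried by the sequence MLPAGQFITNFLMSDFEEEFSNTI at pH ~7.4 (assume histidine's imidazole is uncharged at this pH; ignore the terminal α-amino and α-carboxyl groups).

-4

The side chains ionized at physiological pH are Lys/Arg (+1) and Asp/Glu (−1); with His treated as neutral, nothing else contributes.
Positive (K, R): none → +0.
Negative (D, E): D15, E17, E18, E19 → −4.
Net charge = (+0) + (−4) = −4.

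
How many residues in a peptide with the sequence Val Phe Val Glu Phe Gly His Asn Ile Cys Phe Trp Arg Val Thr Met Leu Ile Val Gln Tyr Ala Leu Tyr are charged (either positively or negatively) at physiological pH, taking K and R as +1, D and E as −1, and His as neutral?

2

Charged side chains at pH ~7.4: K, R (positive); D, E (negative).
Matching residues: Glu4, Arg13.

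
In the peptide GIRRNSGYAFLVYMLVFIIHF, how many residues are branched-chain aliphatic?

V, L, and I make up the branched-chain aliphatic group.
Matching residues: I2, L11, V12, L15, V16, I18, I19.

7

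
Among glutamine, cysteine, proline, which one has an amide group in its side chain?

The amide-side-chain residues are Asn (N) and Gln (Q).
Of the listed options, only glutamine belongs to this group.

glutamine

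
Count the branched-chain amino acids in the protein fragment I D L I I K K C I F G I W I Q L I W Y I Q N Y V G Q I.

Valine (V), leucine (L), and isoleucine (I) are the branched-chain amino acids.
Matching residues: I1, L3, I4, I5, I9, I12, I14, L16, I17, I20, V24, I27.

12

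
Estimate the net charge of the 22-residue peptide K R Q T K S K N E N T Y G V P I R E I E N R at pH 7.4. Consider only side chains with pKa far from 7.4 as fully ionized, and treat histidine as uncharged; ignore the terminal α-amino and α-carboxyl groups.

+3

The side chains ionized at physiological pH are Lys/Arg (+1) and Asp/Glu (−1); with His treated as neutral, nothing else contributes.
Positive (K, R): K1, R2, K5, K7, R17, R22 → +6.
Negative (D, E): E9, E18, E20 → −3.
Net charge = (+6) + (−3) = +3.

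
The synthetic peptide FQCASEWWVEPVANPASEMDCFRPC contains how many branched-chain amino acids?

V, L, and I make up the branched-chain aliphatic group.
Matching residues: V9, V12.

2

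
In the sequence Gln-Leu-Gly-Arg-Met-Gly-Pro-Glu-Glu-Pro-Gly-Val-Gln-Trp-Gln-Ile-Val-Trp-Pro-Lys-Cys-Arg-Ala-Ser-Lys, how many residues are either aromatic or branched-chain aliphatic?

Aromatic: F, W, Y. Branched-chain aliphatic: I, L, V.
Aromatic residues here: Trp14, Trp18 (2).
Branched-chain aliphatic residues here: Leu2, Val12, Ile16, Val17 (4).
The two groups share no amino acid, so total = 2 + 4 = 6.

6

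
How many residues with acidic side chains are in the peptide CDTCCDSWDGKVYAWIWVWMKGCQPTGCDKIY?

Aspartate (D) and glutamate (E) have carboxylic-acid side chains and are the acidic amino acids.
Matching residues: D2, D6, D9, D29.

4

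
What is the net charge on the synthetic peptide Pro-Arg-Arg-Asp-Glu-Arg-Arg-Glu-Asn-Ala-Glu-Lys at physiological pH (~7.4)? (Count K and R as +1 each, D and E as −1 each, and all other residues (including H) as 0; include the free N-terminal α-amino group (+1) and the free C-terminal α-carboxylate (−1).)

+1

Positive (K, R): Arg2, Arg3, Arg6, Arg7, Lys12 → +5.
Negative (D, E): Asp4, Glu5, Glu8, Glu11 → −4.
The N-terminus (+1) and C-terminus (−1) cancel.
Net charge = (+5) + (−4) = +1.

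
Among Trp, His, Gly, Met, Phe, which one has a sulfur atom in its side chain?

Met

Cysteine (C, thiol) and methionine (M, thioether) are the two sulfur-containing amino acids.
Of the listed options, only Met belongs to this group.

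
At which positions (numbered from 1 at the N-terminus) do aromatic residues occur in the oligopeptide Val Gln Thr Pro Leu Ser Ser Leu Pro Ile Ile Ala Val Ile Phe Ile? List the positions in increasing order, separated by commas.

Phenylalanine (F), tryptophan (W), and tyrosine (Y) have aromatic ring side chains.
Matching residues: Phe15.

15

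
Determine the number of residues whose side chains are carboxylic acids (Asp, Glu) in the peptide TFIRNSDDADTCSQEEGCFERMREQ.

Matching residues: D7, D8, D10, E15, E16, E20, E24.

7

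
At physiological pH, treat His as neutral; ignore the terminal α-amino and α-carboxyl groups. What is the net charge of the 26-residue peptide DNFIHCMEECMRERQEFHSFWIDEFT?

Near pH 7.4, K and R contribute +1 each, D and E contribute −1 each, and every other side chain (His included, as stated) is uncharged.
Positive (K, R): R12, R14 → +2.
Negative (D, E): D1, E8, E9, E13, E16, D23, E24 → −7.
Net charge = (+2) + (−7) = −5.

-5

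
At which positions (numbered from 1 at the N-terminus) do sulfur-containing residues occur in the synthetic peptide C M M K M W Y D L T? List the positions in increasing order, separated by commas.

1, 2, 3, 5

Only Cys (C) and Met (M) have a sulfur atom in the side chain.
Matching residues: C1, M2, M3, M5.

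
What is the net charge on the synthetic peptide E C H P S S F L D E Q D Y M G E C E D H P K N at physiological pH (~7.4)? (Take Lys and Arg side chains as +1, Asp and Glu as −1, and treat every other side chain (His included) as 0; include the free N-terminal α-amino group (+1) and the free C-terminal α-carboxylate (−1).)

-6

Positive (K, R): K22 → +1.
Negative (D, E): E1, D9, E10, D12, E16, E18, D19 → −7.
The N-terminus (+1) and C-terminus (−1) cancel.
Net charge = (+1) + (−7) = −6.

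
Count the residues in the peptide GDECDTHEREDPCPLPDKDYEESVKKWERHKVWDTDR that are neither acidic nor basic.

Acidic: D, E. Basic: K, R, H. All other residues are neither.
Matching residues: G1, C4, T6, P12, C13, P14, L15, P16, Y20, S23, V24, W27, V32, W33, T35.

15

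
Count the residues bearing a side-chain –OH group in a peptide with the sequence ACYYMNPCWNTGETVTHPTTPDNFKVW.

S, T, and Y are the three residues with a side-chain hydroxyl.
Matching residues: Y3, Y4, T11, T14, T16, T19, T20.

7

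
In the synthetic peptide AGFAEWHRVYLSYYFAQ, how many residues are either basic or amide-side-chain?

Basic: H, K, R. Amide-side-chain: N, Q.
Basic residues here: H7, R8 (2).
Amide-side-chain residues here: Q17 (1).
The two groups share no amino acid, so total = 2 + 1 = 3.

3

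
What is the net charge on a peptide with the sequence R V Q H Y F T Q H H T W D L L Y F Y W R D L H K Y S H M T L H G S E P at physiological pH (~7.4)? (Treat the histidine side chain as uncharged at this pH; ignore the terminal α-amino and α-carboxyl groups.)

At pH ~7.4 the Lys and Arg side chains are protonated (+1), the Asp and Glu side chains are deprotonated (−1), and with His taken as neutral all other side chains carry no charge.
Positive (K, R): R1, R20, K24 → +3.
Negative (D, E): D13, D21, E34 → −3.
Net charge = (+3) + (−3) = 0.

0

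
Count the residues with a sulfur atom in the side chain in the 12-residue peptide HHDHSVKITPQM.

Cysteine (C, thiol) and methionine (M, thioether) are the two sulfur-containing amino acids.
Matching residues: M12.

1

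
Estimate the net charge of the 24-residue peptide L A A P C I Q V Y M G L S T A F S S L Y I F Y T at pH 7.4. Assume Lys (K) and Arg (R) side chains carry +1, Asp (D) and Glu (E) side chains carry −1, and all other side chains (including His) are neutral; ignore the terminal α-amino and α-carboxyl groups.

0

Positive (K, R): none → +0.
Negative (D, E): none → −0.
Net charge = (+0) + (−0) = 0.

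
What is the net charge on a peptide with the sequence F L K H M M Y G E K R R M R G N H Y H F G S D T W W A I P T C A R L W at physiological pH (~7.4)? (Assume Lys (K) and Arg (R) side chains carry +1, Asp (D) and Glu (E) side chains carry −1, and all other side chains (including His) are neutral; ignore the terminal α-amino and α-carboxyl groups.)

Positive (K, R): K3, K10, R11, R12, R14, R33 → +6.
Negative (D, E): E9, D23 → −2.
Net charge = (+6) + (−2) = +4.

+4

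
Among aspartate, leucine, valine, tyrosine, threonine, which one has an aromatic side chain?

F, W, and Y each carry an aromatic ring on the side chain.
Of the listed options, only tyrosine belongs to this group.

tyrosine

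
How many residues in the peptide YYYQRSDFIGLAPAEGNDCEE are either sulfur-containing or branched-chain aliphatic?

3

Sulfur-containing: C, M. Branched-chain aliphatic: I, L, V.
Sulfur-containing residues here: C19 (1).
Branched-chain aliphatic residues here: I9, L11 (2).
The two groups share no amino acid, so total = 1 + 2 = 3.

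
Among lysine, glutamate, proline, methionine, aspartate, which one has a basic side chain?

Lysine (K), arginine (R), and histidine (H) have basic, nitrogen-containing side chains.
Of the listed options, only lysine belongs to this group.

lysine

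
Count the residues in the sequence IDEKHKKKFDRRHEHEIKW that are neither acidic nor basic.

Acidic: D, E. Basic: K, R, H. All other residues are neither.
Matching residues: I1, F9, I17, W19.

4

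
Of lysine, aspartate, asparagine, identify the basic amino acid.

lysine

Lysine (K), arginine (R), and histidine (H) have basic, nitrogen-containing side chains.
Of the listed options, only lysine belongs to this group.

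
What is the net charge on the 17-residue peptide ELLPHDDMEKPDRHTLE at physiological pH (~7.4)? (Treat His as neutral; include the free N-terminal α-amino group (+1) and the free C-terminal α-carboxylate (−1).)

-4

At pH ~7.4 the Lys and Arg side chains are protonated (+1), the Asp and Glu side chains are deprotonated (−1), and with His taken as neutral all other side chains carry no charge.
Positive (K, R): K10, R13 → +2.
Negative (D, E): E1, D6, D7, E9, D12, E17 → −6.
The N-terminus (+1) and C-terminus (−1) cancel.
Net charge = (+2) + (−6) = −4.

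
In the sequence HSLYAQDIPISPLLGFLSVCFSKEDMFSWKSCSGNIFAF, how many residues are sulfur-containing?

3

Only Cys (C) and Met (M) have a sulfur atom in the side chain.
Matching residues: C20, M26, C32.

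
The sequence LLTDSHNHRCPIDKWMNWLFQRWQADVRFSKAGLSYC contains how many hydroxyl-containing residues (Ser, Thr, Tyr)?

5

Matching residues: T3, S5, S30, S35, Y36.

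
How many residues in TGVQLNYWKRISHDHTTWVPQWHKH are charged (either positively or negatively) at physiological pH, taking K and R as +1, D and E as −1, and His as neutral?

Charged side chains at pH ~7.4: K, R (positive); D, E (negative).
Matching residues: K9, R10, D14, K24.

4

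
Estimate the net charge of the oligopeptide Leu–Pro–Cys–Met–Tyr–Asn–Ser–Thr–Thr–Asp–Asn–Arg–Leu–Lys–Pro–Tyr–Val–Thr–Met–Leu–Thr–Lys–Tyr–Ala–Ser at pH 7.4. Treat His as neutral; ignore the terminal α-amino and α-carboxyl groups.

At pH ~7.4 the Lys and Arg side chains are protonated (+1), the Asp and Glu side chains are deprotonated (−1), and with His taken as neutral all other side chains carry no charge.
Positive (K, R): Arg12, Lys14, Lys22 → +3.
Negative (D, E): Asp10 → −1.
Net charge = (+3) + (−1) = +2.

+2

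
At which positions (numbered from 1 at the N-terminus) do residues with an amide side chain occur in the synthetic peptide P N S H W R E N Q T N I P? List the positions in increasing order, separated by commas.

The amide-side-chain residues are Asn (N) and Gln (Q).
Matching residues: N2, N8, Q9, N11.

2, 8, 9, 11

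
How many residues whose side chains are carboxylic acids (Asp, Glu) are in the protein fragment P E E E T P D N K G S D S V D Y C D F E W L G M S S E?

9

Matching residues: E2, E3, E4, D7, D12, D15, D18, E20, E27.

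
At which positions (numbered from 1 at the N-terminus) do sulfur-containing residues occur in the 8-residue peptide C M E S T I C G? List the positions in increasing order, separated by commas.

1, 2, 7

Cysteine (C, thiol) and methionine (M, thioether) are the two sulfur-containing amino acids.
Matching residues: C1, M2, C7.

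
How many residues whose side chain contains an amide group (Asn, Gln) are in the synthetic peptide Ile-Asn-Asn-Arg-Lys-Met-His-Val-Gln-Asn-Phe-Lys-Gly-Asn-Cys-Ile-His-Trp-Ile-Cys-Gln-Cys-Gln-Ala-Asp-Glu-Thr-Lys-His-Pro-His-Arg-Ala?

Matching residues: Asn2, Asn3, Gln9, Asn10, Asn14, Gln21, Gln23.

7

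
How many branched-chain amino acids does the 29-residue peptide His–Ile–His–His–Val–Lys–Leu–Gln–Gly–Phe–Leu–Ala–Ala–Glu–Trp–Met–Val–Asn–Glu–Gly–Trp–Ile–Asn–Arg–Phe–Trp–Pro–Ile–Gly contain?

V, L, and I make up the branched-chain aliphatic group.
Matching residues: Ile2, Val5, Leu7, Leu11, Val17, Ile22, Ile28.

7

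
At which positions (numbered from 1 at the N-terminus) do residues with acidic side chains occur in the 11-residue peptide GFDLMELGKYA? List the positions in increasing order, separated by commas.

The acidic residues are Asp (D) and Glu (E), whose side chains end in a carboxylate group.
Matching residues: D3, E6.

3, 6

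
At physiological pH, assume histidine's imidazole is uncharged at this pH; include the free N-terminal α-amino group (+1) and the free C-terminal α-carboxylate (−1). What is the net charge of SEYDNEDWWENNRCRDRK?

At pH ~7.4 the Lys and Arg side chains are protonated (+1), the Asp and Glu side chains are deprotonated (−1), and with His taken as neutral all other side chains carry no charge.
Positive (K, R): R13, R15, R17, K18 → +4.
Negative (D, E): E2, D4, E6, D7, E10, D16 → −6.
The N-terminus (+1) and C-terminus (−1) cancel.
Net charge = (+4) + (−6) = −2.

-2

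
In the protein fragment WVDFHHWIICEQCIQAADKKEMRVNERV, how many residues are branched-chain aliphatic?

V, L, and I make up the branched-chain aliphatic group.
Matching residues: V2, I8, I9, I14, V24, V28.

6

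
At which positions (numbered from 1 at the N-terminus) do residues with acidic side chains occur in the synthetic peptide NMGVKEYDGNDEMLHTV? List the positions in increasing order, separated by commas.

Only D (aspartate) and E (glutamate) carry a side-chain carboxylic acid.
Matching residues: E6, D8, D11, E12.

6, 8, 11, 12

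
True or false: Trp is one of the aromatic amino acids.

F, W, and Y each carry an aromatic ring on the side chain.
Tryptophan is in this group.

True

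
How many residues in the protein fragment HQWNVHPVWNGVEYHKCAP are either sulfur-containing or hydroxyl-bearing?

2

Sulfur-containing: C, M. Hydroxyl-bearing: S, T, Y.
Sulfur-containing residues here: C17 (1).
Hydroxyl-bearing residues here: Y14 (1).
The two groups share no amino acid, so total = 1 + 1 = 2.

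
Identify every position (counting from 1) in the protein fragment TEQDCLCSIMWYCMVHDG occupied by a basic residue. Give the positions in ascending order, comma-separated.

The basic amino acids are Lys (K), Arg (R), and His (H).
Matching residues: H16.

16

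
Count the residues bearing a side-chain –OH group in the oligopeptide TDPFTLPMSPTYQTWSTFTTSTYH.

S, T, and Y are the three residues with a side-chain hydroxyl.
Matching residues: T1, T5, S9, T11, Y12, T14, S16, T17, T19, T20, S21, T22, Y23.

13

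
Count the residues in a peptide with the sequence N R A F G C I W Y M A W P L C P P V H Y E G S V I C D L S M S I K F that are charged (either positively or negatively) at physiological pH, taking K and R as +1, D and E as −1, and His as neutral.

4

Charged side chains at pH ~7.4: K, R (positive); D, E (negative).
Matching residues: R2, E21, D27, K33.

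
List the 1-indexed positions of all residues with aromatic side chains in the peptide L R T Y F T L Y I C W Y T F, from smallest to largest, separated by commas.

4, 5, 8, 11, 12, 14

The aromatic amino acids are Phe (F, benzyl), Trp (W, indole), and Tyr (Y, phenol).
Matching residues: Y4, F5, Y8, W11, Y12, F14.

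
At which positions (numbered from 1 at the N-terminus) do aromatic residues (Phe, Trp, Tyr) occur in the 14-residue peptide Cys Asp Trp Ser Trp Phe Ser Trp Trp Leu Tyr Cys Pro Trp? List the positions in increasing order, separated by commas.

Matching residues: Trp3, Trp5, Phe6, Trp8, Trp9, Tyr11, Trp14.

3, 5, 6, 8, 9, 11, 14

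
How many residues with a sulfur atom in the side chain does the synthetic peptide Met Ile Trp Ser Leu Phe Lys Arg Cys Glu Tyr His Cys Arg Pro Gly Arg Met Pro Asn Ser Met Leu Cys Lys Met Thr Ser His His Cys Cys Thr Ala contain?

9

The sulfur-bearing residues are cysteine (–SH) and methionine (–S–CH₃).
Matching residues: Met1, Cys9, Cys13, Met18, Met22, Cys24, Met26, Cys31, Cys32.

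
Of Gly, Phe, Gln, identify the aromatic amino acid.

The aromatic amino acids are Phe (F, benzyl), Trp (W, indole), and Tyr (Y, phenol).
Of the listed options, only Phe belongs to this group.

Phe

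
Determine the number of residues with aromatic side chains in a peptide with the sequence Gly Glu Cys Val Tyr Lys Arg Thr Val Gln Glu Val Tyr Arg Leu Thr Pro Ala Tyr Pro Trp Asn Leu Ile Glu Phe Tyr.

F, W, and Y each carry an aromatic ring on the side chain.
Matching residues: Tyr5, Tyr13, Tyr19, Trp21, Phe26, Tyr27.

6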